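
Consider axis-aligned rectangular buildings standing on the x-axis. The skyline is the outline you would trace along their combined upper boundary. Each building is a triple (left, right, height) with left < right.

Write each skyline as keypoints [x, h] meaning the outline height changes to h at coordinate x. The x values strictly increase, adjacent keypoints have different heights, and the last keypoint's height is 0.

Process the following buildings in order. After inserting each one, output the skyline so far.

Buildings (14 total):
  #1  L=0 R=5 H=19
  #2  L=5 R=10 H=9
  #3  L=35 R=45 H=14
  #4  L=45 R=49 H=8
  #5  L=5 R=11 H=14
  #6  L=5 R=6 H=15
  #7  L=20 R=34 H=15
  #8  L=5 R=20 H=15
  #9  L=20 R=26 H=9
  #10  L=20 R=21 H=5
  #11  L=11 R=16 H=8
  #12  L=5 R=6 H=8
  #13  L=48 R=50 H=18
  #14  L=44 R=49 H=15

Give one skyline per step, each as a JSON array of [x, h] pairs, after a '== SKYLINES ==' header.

== SKYLINES ==
[[0,19],[5,0]]
[[0,19],[5,9],[10,0]]
[[0,19],[5,9],[10,0],[35,14],[45,0]]
[[0,19],[5,9],[10,0],[35,14],[45,8],[49,0]]
[[0,19],[5,14],[11,0],[35,14],[45,8],[49,0]]
[[0,19],[5,15],[6,14],[11,0],[35,14],[45,8],[49,0]]
[[0,19],[5,15],[6,14],[11,0],[20,15],[34,0],[35,14],[45,8],[49,0]]
[[0,19],[5,15],[34,0],[35,14],[45,8],[49,0]]
[[0,19],[5,15],[34,0],[35,14],[45,8],[49,0]]
[[0,19],[5,15],[34,0],[35,14],[45,8],[49,0]]
[[0,19],[5,15],[34,0],[35,14],[45,8],[49,0]]
[[0,19],[5,15],[34,0],[35,14],[45,8],[49,0]]
[[0,19],[5,15],[34,0],[35,14],[45,8],[48,18],[50,0]]
[[0,19],[5,15],[34,0],[35,14],[44,15],[48,18],[50,0]]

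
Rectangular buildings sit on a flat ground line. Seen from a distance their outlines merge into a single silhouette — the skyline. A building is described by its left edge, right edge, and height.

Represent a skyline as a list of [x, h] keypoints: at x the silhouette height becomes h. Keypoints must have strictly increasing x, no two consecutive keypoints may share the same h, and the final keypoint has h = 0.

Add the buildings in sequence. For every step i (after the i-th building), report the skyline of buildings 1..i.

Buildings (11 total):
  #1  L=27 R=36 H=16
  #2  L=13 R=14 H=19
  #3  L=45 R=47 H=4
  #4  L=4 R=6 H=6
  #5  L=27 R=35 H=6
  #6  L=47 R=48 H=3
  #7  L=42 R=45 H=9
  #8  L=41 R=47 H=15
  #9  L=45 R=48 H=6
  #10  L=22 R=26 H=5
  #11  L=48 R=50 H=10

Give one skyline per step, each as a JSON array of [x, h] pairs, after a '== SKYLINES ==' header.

== SKYLINES ==
[[27,16],[36,0]]
[[13,19],[14,0],[27,16],[36,0]]
[[13,19],[14,0],[27,16],[36,0],[45,4],[47,0]]
[[4,6],[6,0],[13,19],[14,0],[27,16],[36,0],[45,4],[47,0]]
[[4,6],[6,0],[13,19],[14,0],[27,16],[36,0],[45,4],[47,0]]
[[4,6],[6,0],[13,19],[14,0],[27,16],[36,0],[45,4],[47,3],[48,0]]
[[4,6],[6,0],[13,19],[14,0],[27,16],[36,0],[42,9],[45,4],[47,3],[48,0]]
[[4,6],[6,0],[13,19],[14,0],[27,16],[36,0],[41,15],[47,3],[48,0]]
[[4,6],[6,0],[13,19],[14,0],[27,16],[36,0],[41,15],[47,6],[48,0]]
[[4,6],[6,0],[13,19],[14,0],[22,5],[26,0],[27,16],[36,0],[41,15],[47,6],[48,0]]
[[4,6],[6,0],[13,19],[14,0],[22,5],[26,0],[27,16],[36,0],[41,15],[47,6],[48,10],[50,0]]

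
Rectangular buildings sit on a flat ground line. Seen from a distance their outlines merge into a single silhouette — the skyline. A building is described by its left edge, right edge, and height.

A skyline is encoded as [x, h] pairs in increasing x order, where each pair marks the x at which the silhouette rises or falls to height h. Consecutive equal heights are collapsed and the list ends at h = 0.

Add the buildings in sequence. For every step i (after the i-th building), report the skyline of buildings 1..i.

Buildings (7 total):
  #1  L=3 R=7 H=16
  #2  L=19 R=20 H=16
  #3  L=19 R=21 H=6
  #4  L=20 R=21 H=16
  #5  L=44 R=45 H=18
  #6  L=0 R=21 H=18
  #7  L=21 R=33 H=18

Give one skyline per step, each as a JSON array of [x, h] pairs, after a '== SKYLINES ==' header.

== SKYLINES ==
[[3,16],[7,0]]
[[3,16],[7,0],[19,16],[20,0]]
[[3,16],[7,0],[19,16],[20,6],[21,0]]
[[3,16],[7,0],[19,16],[21,0]]
[[3,16],[7,0],[19,16],[21,0],[44,18],[45,0]]
[[0,18],[21,0],[44,18],[45,0]]
[[0,18],[33,0],[44,18],[45,0]]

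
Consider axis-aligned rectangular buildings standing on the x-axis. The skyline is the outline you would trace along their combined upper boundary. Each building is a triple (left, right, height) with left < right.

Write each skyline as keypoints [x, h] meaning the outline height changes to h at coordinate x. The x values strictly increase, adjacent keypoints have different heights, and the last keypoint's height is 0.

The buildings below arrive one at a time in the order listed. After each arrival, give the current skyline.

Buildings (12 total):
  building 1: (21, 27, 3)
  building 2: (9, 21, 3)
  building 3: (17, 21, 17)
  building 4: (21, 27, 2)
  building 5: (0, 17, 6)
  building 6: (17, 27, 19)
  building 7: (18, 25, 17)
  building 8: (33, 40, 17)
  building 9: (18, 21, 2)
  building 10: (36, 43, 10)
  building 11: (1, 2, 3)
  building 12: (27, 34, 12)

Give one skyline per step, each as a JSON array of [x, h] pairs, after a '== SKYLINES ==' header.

== SKYLINES ==
[[21,3],[27,0]]
[[9,3],[27,0]]
[[9,3],[17,17],[21,3],[27,0]]
[[9,3],[17,17],[21,3],[27,0]]
[[0,6],[17,17],[21,3],[27,0]]
[[0,6],[17,19],[27,0]]
[[0,6],[17,19],[27,0]]
[[0,6],[17,19],[27,0],[33,17],[40,0]]
[[0,6],[17,19],[27,0],[33,17],[40,0]]
[[0,6],[17,19],[27,0],[33,17],[40,10],[43,0]]
[[0,6],[17,19],[27,0],[33,17],[40,10],[43,0]]
[[0,6],[17,19],[27,12],[33,17],[40,10],[43,0]]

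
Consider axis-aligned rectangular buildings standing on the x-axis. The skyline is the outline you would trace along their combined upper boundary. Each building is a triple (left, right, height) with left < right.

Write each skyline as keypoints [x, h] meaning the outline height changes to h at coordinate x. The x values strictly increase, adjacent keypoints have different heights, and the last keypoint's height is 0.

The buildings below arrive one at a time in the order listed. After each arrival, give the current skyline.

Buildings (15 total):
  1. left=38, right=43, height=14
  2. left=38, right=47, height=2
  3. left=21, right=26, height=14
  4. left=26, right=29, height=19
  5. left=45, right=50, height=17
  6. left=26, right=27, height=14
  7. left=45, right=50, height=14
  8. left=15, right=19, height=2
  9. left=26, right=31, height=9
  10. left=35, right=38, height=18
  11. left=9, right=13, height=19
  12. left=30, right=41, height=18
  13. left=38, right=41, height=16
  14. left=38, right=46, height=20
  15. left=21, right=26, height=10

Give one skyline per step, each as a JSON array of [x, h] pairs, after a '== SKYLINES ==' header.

== SKYLINES ==
[[38,14],[43,0]]
[[38,14],[43,2],[47,0]]
[[21,14],[26,0],[38,14],[43,2],[47,0]]
[[21,14],[26,19],[29,0],[38,14],[43,2],[47,0]]
[[21,14],[26,19],[29,0],[38,14],[43,2],[45,17],[50,0]]
[[21,14],[26,19],[29,0],[38,14],[43,2],[45,17],[50,0]]
[[21,14],[26,19],[29,0],[38,14],[43,2],[45,17],[50,0]]
[[15,2],[19,0],[21,14],[26,19],[29,0],[38,14],[43,2],[45,17],[50,0]]
[[15,2],[19,0],[21,14],[26,19],[29,9],[31,0],[38,14],[43,2],[45,17],[50,0]]
[[15,2],[19,0],[21,14],[26,19],[29,9],[31,0],[35,18],[38,14],[43,2],[45,17],[50,0]]
[[9,19],[13,0],[15,2],[19,0],[21,14],[26,19],[29,9],[31,0],[35,18],[38,14],[43,2],[45,17],[50,0]]
[[9,19],[13,0],[15,2],[19,0],[21,14],[26,19],[29,9],[30,18],[41,14],[43,2],[45,17],[50,0]]
[[9,19],[13,0],[15,2],[19,0],[21,14],[26,19],[29,9],[30,18],[41,14],[43,2],[45,17],[50,0]]
[[9,19],[13,0],[15,2],[19,0],[21,14],[26,19],[29,9],[30,18],[38,20],[46,17],[50,0]]
[[9,19],[13,0],[15,2],[19,0],[21,14],[26,19],[29,9],[30,18],[38,20],[46,17],[50,0]]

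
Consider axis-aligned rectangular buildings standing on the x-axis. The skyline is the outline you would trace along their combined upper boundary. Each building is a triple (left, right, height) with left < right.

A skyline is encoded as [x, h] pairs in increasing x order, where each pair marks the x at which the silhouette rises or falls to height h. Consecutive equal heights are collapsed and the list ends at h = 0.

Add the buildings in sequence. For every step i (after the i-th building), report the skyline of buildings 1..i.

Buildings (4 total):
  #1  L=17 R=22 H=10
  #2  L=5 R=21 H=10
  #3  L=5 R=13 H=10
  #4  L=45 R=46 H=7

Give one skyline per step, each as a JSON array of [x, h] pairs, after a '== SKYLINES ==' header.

== SKYLINES ==
[[17,10],[22,0]]
[[5,10],[22,0]]
[[5,10],[22,0]]
[[5,10],[22,0],[45,7],[46,0]]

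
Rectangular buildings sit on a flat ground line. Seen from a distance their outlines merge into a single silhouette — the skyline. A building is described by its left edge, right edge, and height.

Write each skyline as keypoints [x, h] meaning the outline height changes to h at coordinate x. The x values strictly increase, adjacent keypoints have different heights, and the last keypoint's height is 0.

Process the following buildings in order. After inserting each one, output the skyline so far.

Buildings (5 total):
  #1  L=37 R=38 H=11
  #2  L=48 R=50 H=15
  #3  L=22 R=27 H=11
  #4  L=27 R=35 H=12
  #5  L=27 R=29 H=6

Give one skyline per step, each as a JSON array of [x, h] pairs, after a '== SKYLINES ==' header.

== SKYLINES ==
[[37,11],[38,0]]
[[37,11],[38,0],[48,15],[50,0]]
[[22,11],[27,0],[37,11],[38,0],[48,15],[50,0]]
[[22,11],[27,12],[35,0],[37,11],[38,0],[48,15],[50,0]]
[[22,11],[27,12],[35,0],[37,11],[38,0],[48,15],[50,0]]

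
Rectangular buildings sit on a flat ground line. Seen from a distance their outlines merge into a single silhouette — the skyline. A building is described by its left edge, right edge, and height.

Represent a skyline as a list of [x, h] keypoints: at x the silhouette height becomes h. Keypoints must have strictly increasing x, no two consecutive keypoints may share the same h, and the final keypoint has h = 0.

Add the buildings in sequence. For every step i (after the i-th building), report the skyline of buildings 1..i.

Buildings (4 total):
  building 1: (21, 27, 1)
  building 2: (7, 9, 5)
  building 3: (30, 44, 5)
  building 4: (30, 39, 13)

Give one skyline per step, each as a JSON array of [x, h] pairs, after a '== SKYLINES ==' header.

== SKYLINES ==
[[21,1],[27,0]]
[[7,5],[9,0],[21,1],[27,0]]
[[7,5],[9,0],[21,1],[27,0],[30,5],[44,0]]
[[7,5],[9,0],[21,1],[27,0],[30,13],[39,5],[44,0]]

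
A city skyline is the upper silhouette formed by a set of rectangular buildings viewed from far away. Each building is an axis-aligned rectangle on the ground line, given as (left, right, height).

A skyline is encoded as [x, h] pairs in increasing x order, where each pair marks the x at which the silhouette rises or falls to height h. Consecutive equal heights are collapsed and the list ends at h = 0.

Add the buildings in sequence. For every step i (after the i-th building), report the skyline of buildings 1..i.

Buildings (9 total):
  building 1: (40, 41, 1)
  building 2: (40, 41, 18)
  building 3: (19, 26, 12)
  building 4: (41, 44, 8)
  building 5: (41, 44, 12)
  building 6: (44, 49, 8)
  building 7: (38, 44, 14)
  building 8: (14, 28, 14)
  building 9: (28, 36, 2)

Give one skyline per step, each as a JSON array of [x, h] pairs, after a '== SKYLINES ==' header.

== SKYLINES ==
[[40,1],[41,0]]
[[40,18],[41,0]]
[[19,12],[26,0],[40,18],[41,0]]
[[19,12],[26,0],[40,18],[41,8],[44,0]]
[[19,12],[26,0],[40,18],[41,12],[44,0]]
[[19,12],[26,0],[40,18],[41,12],[44,8],[49,0]]
[[19,12],[26,0],[38,14],[40,18],[41,14],[44,8],[49,0]]
[[14,14],[28,0],[38,14],[40,18],[41,14],[44,8],[49,0]]
[[14,14],[28,2],[36,0],[38,14],[40,18],[41,14],[44,8],[49,0]]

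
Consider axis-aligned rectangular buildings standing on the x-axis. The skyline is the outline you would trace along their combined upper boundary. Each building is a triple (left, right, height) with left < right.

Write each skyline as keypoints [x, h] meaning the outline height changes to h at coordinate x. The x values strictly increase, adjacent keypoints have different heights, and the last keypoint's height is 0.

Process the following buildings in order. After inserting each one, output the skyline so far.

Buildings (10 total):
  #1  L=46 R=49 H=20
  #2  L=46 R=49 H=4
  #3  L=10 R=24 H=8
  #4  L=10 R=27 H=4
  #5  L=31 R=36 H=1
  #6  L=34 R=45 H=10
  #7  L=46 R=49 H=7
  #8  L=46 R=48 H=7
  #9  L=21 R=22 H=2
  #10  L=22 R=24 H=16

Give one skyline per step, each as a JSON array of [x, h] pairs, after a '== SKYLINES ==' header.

== SKYLINES ==
[[46,20],[49,0]]
[[46,20],[49,0]]
[[10,8],[24,0],[46,20],[49,0]]
[[10,8],[24,4],[27,0],[46,20],[49,0]]
[[10,8],[24,4],[27,0],[31,1],[36,0],[46,20],[49,0]]
[[10,8],[24,4],[27,0],[31,1],[34,10],[45,0],[46,20],[49,0]]
[[10,8],[24,4],[27,0],[31,1],[34,10],[45,0],[46,20],[49,0]]
[[10,8],[24,4],[27,0],[31,1],[34,10],[45,0],[46,20],[49,0]]
[[10,8],[24,4],[27,0],[31,1],[34,10],[45,0],[46,20],[49,0]]
[[10,8],[22,16],[24,4],[27,0],[31,1],[34,10],[45,0],[46,20],[49,0]]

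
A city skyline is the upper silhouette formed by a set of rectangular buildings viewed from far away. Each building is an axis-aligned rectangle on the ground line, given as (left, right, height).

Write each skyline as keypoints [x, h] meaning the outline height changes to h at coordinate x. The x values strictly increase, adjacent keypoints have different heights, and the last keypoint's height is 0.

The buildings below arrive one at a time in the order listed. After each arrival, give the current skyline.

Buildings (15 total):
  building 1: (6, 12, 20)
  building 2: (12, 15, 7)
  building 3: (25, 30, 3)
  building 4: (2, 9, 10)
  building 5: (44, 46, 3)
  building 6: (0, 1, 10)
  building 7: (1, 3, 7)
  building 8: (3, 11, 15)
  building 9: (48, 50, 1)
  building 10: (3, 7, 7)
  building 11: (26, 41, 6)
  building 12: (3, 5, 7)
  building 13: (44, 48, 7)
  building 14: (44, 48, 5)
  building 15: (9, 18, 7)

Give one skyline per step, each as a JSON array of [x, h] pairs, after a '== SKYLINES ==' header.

== SKYLINES ==
[[6,20],[12,0]]
[[6,20],[12,7],[15,0]]
[[6,20],[12,7],[15,0],[25,3],[30,0]]
[[2,10],[6,20],[12,7],[15,0],[25,3],[30,0]]
[[2,10],[6,20],[12,7],[15,0],[25,3],[30,0],[44,3],[46,0]]
[[0,10],[1,0],[2,10],[6,20],[12,7],[15,0],[25,3],[30,0],[44,3],[46,0]]
[[0,10],[1,7],[2,10],[6,20],[12,7],[15,0],[25,3],[30,0],[44,3],[46,0]]
[[0,10],[1,7],[2,10],[3,15],[6,20],[12,7],[15,0],[25,3],[30,0],[44,3],[46,0]]
[[0,10],[1,7],[2,10],[3,15],[6,20],[12,7],[15,0],[25,3],[30,0],[44,3],[46,0],[48,1],[50,0]]
[[0,10],[1,7],[2,10],[3,15],[6,20],[12,7],[15,0],[25,3],[30,0],[44,3],[46,0],[48,1],[50,0]]
[[0,10],[1,7],[2,10],[3,15],[6,20],[12,7],[15,0],[25,3],[26,6],[41,0],[44,3],[46,0],[48,1],[50,0]]
[[0,10],[1,7],[2,10],[3,15],[6,20],[12,7],[15,0],[25,3],[26,6],[41,0],[44,3],[46,0],[48,1],[50,0]]
[[0,10],[1,7],[2,10],[3,15],[6,20],[12,7],[15,0],[25,3],[26,6],[41,0],[44,7],[48,1],[50,0]]
[[0,10],[1,7],[2,10],[3,15],[6,20],[12,7],[15,0],[25,3],[26,6],[41,0],[44,7],[48,1],[50,0]]
[[0,10],[1,7],[2,10],[3,15],[6,20],[12,7],[18,0],[25,3],[26,6],[41,0],[44,7],[48,1],[50,0]]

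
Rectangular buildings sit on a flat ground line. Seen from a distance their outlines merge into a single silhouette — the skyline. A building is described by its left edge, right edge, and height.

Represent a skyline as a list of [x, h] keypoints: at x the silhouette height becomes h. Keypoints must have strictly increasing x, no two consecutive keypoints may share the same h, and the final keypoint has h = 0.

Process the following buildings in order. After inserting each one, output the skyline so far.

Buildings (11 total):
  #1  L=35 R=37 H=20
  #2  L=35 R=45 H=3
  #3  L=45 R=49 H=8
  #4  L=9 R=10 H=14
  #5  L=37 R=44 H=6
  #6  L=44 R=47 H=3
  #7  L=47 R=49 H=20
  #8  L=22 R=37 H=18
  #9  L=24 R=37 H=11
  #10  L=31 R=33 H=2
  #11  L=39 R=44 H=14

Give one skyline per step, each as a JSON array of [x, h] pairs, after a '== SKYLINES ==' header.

== SKYLINES ==
[[35,20],[37,0]]
[[35,20],[37,3],[45,0]]
[[35,20],[37,3],[45,8],[49,0]]
[[9,14],[10,0],[35,20],[37,3],[45,8],[49,0]]
[[9,14],[10,0],[35,20],[37,6],[44,3],[45,8],[49,0]]
[[9,14],[10,0],[35,20],[37,6],[44,3],[45,8],[49,0]]
[[9,14],[10,0],[35,20],[37,6],[44,3],[45,8],[47,20],[49,0]]
[[9,14],[10,0],[22,18],[35,20],[37,6],[44,3],[45,8],[47,20],[49,0]]
[[9,14],[10,0],[22,18],[35,20],[37,6],[44,3],[45,8],[47,20],[49,0]]
[[9,14],[10,0],[22,18],[35,20],[37,6],[44,3],[45,8],[47,20],[49,0]]
[[9,14],[10,0],[22,18],[35,20],[37,6],[39,14],[44,3],[45,8],[47,20],[49,0]]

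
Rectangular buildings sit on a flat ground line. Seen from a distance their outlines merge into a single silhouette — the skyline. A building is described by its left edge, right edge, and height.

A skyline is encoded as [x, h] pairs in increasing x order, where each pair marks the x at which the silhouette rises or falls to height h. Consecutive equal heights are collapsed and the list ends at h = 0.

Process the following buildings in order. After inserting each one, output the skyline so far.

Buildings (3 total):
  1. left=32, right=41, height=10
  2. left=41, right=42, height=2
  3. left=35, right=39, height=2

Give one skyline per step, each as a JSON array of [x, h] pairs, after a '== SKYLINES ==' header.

== SKYLINES ==
[[32,10],[41,0]]
[[32,10],[41,2],[42,0]]
[[32,10],[41,2],[42,0]]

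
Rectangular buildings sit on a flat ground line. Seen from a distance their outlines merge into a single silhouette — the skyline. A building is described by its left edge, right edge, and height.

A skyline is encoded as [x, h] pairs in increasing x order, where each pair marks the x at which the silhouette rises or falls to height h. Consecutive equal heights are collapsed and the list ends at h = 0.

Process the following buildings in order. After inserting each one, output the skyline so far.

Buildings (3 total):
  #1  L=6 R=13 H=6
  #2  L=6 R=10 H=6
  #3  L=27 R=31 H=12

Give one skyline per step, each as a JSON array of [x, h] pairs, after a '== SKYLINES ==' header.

== SKYLINES ==
[[6,6],[13,0]]
[[6,6],[13,0]]
[[6,6],[13,0],[27,12],[31,0]]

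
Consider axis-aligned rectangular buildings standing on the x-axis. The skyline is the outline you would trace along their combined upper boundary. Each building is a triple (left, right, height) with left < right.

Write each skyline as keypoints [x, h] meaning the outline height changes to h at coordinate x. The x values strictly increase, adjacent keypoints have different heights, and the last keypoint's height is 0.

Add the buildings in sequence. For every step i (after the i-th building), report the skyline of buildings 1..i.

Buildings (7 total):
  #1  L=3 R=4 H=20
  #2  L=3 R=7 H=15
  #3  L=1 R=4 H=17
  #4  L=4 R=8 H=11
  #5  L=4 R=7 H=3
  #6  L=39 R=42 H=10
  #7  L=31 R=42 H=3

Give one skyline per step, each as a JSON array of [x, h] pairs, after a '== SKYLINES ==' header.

== SKYLINES ==
[[3,20],[4,0]]
[[3,20],[4,15],[7,0]]
[[1,17],[3,20],[4,15],[7,0]]
[[1,17],[3,20],[4,15],[7,11],[8,0]]
[[1,17],[3,20],[4,15],[7,11],[8,0]]
[[1,17],[3,20],[4,15],[7,11],[8,0],[39,10],[42,0]]
[[1,17],[3,20],[4,15],[7,11],[8,0],[31,3],[39,10],[42,0]]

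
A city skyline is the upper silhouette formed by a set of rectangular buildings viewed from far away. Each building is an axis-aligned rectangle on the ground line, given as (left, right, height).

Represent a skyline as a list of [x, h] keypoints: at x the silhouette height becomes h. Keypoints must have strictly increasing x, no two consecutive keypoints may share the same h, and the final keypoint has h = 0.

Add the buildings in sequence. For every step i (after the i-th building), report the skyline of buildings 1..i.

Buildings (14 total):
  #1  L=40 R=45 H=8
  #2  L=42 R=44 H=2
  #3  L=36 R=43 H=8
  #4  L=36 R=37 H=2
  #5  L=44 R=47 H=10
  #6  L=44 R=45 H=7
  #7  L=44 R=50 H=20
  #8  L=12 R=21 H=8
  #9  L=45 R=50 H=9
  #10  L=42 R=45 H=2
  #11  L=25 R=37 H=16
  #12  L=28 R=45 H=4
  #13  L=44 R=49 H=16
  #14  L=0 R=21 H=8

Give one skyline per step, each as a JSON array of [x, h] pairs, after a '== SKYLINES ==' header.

== SKYLINES ==
[[40,8],[45,0]]
[[40,8],[45,0]]
[[36,8],[45,0]]
[[36,8],[45,0]]
[[36,8],[44,10],[47,0]]
[[36,8],[44,10],[47,0]]
[[36,8],[44,20],[50,0]]
[[12,8],[21,0],[36,8],[44,20],[50,0]]
[[12,8],[21,0],[36,8],[44,20],[50,0]]
[[12,8],[21,0],[36,8],[44,20],[50,0]]
[[12,8],[21,0],[25,16],[37,8],[44,20],[50,0]]
[[12,8],[21,0],[25,16],[37,8],[44,20],[50,0]]
[[12,8],[21,0],[25,16],[37,8],[44,20],[50,0]]
[[0,8],[21,0],[25,16],[37,8],[44,20],[50,0]]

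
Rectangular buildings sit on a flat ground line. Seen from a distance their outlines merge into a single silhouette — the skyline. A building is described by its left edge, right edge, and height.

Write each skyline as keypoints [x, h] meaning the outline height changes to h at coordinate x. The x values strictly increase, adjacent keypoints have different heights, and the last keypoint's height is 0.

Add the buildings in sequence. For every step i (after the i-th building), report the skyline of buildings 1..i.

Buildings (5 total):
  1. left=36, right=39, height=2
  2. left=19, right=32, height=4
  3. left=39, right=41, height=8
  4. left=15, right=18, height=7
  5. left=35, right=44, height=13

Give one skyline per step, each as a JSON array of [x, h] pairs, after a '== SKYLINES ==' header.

== SKYLINES ==
[[36,2],[39,0]]
[[19,4],[32,0],[36,2],[39,0]]
[[19,4],[32,0],[36,2],[39,8],[41,0]]
[[15,7],[18,0],[19,4],[32,0],[36,2],[39,8],[41,0]]
[[15,7],[18,0],[19,4],[32,0],[35,13],[44,0]]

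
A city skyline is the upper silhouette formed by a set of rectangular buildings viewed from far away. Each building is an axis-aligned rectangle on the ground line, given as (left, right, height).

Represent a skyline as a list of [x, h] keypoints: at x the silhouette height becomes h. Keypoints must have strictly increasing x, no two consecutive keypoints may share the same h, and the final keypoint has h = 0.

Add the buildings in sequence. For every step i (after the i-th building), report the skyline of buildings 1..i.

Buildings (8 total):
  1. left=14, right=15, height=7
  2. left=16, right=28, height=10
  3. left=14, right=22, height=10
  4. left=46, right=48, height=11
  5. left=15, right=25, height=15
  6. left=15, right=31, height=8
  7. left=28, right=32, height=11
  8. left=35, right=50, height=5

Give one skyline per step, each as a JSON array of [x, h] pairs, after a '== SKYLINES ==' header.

== SKYLINES ==
[[14,7],[15,0]]
[[14,7],[15,0],[16,10],[28,0]]
[[14,10],[28,0]]
[[14,10],[28,0],[46,11],[48,0]]
[[14,10],[15,15],[25,10],[28,0],[46,11],[48,0]]
[[14,10],[15,15],[25,10],[28,8],[31,0],[46,11],[48,0]]
[[14,10],[15,15],[25,10],[28,11],[32,0],[46,11],[48,0]]
[[14,10],[15,15],[25,10],[28,11],[32,0],[35,5],[46,11],[48,5],[50,0]]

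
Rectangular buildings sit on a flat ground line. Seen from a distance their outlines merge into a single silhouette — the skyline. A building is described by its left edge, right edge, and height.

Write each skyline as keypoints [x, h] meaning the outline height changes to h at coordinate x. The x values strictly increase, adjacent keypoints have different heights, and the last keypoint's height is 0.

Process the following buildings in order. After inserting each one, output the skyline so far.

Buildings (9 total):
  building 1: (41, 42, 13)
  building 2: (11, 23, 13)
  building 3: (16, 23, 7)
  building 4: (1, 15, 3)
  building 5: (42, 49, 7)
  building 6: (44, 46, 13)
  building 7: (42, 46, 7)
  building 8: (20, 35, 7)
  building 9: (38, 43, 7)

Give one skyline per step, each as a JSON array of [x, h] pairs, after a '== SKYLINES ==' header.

== SKYLINES ==
[[41,13],[42,0]]
[[11,13],[23,0],[41,13],[42,0]]
[[11,13],[23,0],[41,13],[42,0]]
[[1,3],[11,13],[23,0],[41,13],[42,0]]
[[1,3],[11,13],[23,0],[41,13],[42,7],[49,0]]
[[1,3],[11,13],[23,0],[41,13],[42,7],[44,13],[46,7],[49,0]]
[[1,3],[11,13],[23,0],[41,13],[42,7],[44,13],[46,7],[49,0]]
[[1,3],[11,13],[23,7],[35,0],[41,13],[42,7],[44,13],[46,7],[49,0]]
[[1,3],[11,13],[23,7],[35,0],[38,7],[41,13],[42,7],[44,13],[46,7],[49,0]]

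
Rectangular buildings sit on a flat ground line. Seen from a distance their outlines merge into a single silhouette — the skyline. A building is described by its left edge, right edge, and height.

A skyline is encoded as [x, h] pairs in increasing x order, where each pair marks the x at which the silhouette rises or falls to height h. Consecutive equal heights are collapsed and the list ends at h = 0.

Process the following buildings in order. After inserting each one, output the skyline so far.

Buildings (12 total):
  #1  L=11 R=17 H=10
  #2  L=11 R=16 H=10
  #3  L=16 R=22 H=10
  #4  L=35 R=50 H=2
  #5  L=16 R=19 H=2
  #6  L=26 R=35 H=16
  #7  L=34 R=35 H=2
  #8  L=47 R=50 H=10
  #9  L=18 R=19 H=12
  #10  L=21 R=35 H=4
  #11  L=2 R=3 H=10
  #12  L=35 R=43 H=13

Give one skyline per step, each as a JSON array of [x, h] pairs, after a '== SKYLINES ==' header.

== SKYLINES ==
[[11,10],[17,0]]
[[11,10],[17,0]]
[[11,10],[22,0]]
[[11,10],[22,0],[35,2],[50,0]]
[[11,10],[22,0],[35,2],[50,0]]
[[11,10],[22,0],[26,16],[35,2],[50,0]]
[[11,10],[22,0],[26,16],[35,2],[50,0]]
[[11,10],[22,0],[26,16],[35,2],[47,10],[50,0]]
[[11,10],[18,12],[19,10],[22,0],[26,16],[35,2],[47,10],[50,0]]
[[11,10],[18,12],[19,10],[22,4],[26,16],[35,2],[47,10],[50,0]]
[[2,10],[3,0],[11,10],[18,12],[19,10],[22,4],[26,16],[35,2],[47,10],[50,0]]
[[2,10],[3,0],[11,10],[18,12],[19,10],[22,4],[26,16],[35,13],[43,2],[47,10],[50,0]]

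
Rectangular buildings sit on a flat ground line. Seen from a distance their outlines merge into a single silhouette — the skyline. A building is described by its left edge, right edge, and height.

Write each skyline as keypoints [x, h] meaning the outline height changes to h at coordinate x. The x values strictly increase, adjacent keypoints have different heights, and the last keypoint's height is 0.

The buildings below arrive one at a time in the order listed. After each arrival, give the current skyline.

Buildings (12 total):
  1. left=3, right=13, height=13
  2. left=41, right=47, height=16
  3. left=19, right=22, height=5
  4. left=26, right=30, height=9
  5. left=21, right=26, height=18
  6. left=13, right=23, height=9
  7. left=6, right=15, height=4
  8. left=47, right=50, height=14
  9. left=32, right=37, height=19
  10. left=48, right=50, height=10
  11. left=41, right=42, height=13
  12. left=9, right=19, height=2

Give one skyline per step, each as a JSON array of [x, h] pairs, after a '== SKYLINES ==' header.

== SKYLINES ==
[[3,13],[13,0]]
[[3,13],[13,0],[41,16],[47,0]]
[[3,13],[13,0],[19,5],[22,0],[41,16],[47,0]]
[[3,13],[13,0],[19,5],[22,0],[26,9],[30,0],[41,16],[47,0]]
[[3,13],[13,0],[19,5],[21,18],[26,9],[30,0],[41,16],[47,0]]
[[3,13],[13,9],[21,18],[26,9],[30,0],[41,16],[47,0]]
[[3,13],[13,9],[21,18],[26,9],[30,0],[41,16],[47,0]]
[[3,13],[13,9],[21,18],[26,9],[30,0],[41,16],[47,14],[50,0]]
[[3,13],[13,9],[21,18],[26,9],[30,0],[32,19],[37,0],[41,16],[47,14],[50,0]]
[[3,13],[13,9],[21,18],[26,9],[30,0],[32,19],[37,0],[41,16],[47,14],[50,0]]
[[3,13],[13,9],[21,18],[26,9],[30,0],[32,19],[37,0],[41,16],[47,14],[50,0]]
[[3,13],[13,9],[21,18],[26,9],[30,0],[32,19],[37,0],[41,16],[47,14],[50,0]]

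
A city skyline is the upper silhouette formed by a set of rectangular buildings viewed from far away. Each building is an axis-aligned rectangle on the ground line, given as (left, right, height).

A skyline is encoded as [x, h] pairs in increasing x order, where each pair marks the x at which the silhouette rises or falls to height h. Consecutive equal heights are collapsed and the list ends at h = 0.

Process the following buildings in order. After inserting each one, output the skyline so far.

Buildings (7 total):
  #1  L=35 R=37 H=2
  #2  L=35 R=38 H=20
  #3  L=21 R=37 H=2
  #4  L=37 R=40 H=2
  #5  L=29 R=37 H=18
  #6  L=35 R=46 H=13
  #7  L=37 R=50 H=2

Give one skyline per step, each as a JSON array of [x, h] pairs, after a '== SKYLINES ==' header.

== SKYLINES ==
[[35,2],[37,0]]
[[35,20],[38,0]]
[[21,2],[35,20],[38,0]]
[[21,2],[35,20],[38,2],[40,0]]
[[21,2],[29,18],[35,20],[38,2],[40,0]]
[[21,2],[29,18],[35,20],[38,13],[46,0]]
[[21,2],[29,18],[35,20],[38,13],[46,2],[50,0]]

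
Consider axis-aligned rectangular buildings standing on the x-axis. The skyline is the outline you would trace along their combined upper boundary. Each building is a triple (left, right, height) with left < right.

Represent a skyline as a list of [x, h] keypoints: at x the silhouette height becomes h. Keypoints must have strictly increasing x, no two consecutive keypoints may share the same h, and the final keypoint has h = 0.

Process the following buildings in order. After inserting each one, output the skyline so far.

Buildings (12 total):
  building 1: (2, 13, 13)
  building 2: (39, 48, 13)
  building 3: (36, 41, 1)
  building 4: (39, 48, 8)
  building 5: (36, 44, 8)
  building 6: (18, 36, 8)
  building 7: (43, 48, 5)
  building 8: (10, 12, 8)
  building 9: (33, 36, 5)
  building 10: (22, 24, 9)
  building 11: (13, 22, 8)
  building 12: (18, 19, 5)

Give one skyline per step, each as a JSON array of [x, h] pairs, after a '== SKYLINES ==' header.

== SKYLINES ==
[[2,13],[13,0]]
[[2,13],[13,0],[39,13],[48,0]]
[[2,13],[13,0],[36,1],[39,13],[48,0]]
[[2,13],[13,0],[36,1],[39,13],[48,0]]
[[2,13],[13,0],[36,8],[39,13],[48,0]]
[[2,13],[13,0],[18,8],[39,13],[48,0]]
[[2,13],[13,0],[18,8],[39,13],[48,0]]
[[2,13],[13,0],[18,8],[39,13],[48,0]]
[[2,13],[13,0],[18,8],[39,13],[48,0]]
[[2,13],[13,0],[18,8],[22,9],[24,8],[39,13],[48,0]]
[[2,13],[13,8],[22,9],[24,8],[39,13],[48,0]]
[[2,13],[13,8],[22,9],[24,8],[39,13],[48,0]]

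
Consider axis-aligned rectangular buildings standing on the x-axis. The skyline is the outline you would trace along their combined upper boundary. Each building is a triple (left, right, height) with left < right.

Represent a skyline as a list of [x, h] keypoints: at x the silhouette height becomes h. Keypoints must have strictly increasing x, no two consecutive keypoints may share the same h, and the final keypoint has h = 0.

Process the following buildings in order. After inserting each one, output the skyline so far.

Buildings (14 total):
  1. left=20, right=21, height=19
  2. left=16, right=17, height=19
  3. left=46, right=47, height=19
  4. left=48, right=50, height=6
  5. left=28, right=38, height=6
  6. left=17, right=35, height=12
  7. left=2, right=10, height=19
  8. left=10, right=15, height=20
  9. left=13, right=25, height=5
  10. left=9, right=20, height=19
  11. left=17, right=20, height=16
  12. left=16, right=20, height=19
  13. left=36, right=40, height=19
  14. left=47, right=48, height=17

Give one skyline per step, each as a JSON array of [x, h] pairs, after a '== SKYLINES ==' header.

== SKYLINES ==
[[20,19],[21,0]]
[[16,19],[17,0],[20,19],[21,0]]
[[16,19],[17,0],[20,19],[21,0],[46,19],[47,0]]
[[16,19],[17,0],[20,19],[21,0],[46,19],[47,0],[48,6],[50,0]]
[[16,19],[17,0],[20,19],[21,0],[28,6],[38,0],[46,19],[47,0],[48,6],[50,0]]
[[16,19],[17,12],[20,19],[21,12],[35,6],[38,0],[46,19],[47,0],[48,6],[50,0]]
[[2,19],[10,0],[16,19],[17,12],[20,19],[21,12],[35,6],[38,0],[46,19],[47,0],[48,6],[50,0]]
[[2,19],[10,20],[15,0],[16,19],[17,12],[20,19],[21,12],[35,6],[38,0],[46,19],[47,0],[48,6],[50,0]]
[[2,19],[10,20],[15,5],[16,19],[17,12],[20,19],[21,12],[35,6],[38,0],[46,19],[47,0],[48,6],[50,0]]
[[2,19],[10,20],[15,19],[21,12],[35,6],[38,0],[46,19],[47,0],[48,6],[50,0]]
[[2,19],[10,20],[15,19],[21,12],[35,6],[38,0],[46,19],[47,0],[48,6],[50,0]]
[[2,19],[10,20],[15,19],[21,12],[35,6],[38,0],[46,19],[47,0],[48,6],[50,0]]
[[2,19],[10,20],[15,19],[21,12],[35,6],[36,19],[40,0],[46,19],[47,0],[48,6],[50,0]]
[[2,19],[10,20],[15,19],[21,12],[35,6],[36,19],[40,0],[46,19],[47,17],[48,6],[50,0]]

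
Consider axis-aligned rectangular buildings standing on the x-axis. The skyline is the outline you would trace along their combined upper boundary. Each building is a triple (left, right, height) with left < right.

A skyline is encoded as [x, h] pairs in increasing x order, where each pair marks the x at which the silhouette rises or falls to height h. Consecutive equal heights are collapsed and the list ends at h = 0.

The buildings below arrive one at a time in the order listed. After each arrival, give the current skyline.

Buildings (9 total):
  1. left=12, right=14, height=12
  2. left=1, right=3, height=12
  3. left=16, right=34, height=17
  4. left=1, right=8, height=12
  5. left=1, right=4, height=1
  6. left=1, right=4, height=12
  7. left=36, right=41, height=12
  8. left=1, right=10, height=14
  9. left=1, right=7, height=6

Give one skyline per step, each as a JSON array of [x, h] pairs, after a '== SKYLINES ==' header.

== SKYLINES ==
[[12,12],[14,0]]
[[1,12],[3,0],[12,12],[14,0]]
[[1,12],[3,0],[12,12],[14,0],[16,17],[34,0]]
[[1,12],[8,0],[12,12],[14,0],[16,17],[34,0]]
[[1,12],[8,0],[12,12],[14,0],[16,17],[34,0]]
[[1,12],[8,0],[12,12],[14,0],[16,17],[34,0]]
[[1,12],[8,0],[12,12],[14,0],[16,17],[34,0],[36,12],[41,0]]
[[1,14],[10,0],[12,12],[14,0],[16,17],[34,0],[36,12],[41,0]]
[[1,14],[10,0],[12,12],[14,0],[16,17],[34,0],[36,12],[41,0]]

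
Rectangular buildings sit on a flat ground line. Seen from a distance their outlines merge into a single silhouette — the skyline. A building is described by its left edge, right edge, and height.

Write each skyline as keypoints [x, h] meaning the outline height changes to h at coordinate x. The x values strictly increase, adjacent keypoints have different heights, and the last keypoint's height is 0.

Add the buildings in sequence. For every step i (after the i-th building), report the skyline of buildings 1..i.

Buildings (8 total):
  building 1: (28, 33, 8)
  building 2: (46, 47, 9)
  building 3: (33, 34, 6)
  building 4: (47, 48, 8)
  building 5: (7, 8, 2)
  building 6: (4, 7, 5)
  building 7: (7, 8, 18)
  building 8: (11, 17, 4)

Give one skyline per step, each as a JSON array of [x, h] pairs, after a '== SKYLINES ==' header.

== SKYLINES ==
[[28,8],[33,0]]
[[28,8],[33,0],[46,9],[47,0]]
[[28,8],[33,6],[34,0],[46,9],[47,0]]
[[28,8],[33,6],[34,0],[46,9],[47,8],[48,0]]
[[7,2],[8,0],[28,8],[33,6],[34,0],[46,9],[47,8],[48,0]]
[[4,5],[7,2],[8,0],[28,8],[33,6],[34,0],[46,9],[47,8],[48,0]]
[[4,5],[7,18],[8,0],[28,8],[33,6],[34,0],[46,9],[47,8],[48,0]]
[[4,5],[7,18],[8,0],[11,4],[17,0],[28,8],[33,6],[34,0],[46,9],[47,8],[48,0]]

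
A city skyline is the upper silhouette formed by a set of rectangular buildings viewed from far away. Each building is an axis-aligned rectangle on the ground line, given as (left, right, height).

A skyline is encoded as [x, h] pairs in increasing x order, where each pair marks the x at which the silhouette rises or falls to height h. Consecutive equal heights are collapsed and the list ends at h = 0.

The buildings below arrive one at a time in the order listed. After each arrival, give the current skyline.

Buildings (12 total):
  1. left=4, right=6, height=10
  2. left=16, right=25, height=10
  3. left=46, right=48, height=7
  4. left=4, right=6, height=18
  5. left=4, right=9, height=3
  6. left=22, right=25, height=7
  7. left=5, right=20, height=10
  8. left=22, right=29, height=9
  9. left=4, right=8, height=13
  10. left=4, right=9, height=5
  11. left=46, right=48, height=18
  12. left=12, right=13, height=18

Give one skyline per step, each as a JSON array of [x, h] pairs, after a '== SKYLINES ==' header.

== SKYLINES ==
[[4,10],[6,0]]
[[4,10],[6,0],[16,10],[25,0]]
[[4,10],[6,0],[16,10],[25,0],[46,7],[48,0]]
[[4,18],[6,0],[16,10],[25,0],[46,7],[48,0]]
[[4,18],[6,3],[9,0],[16,10],[25,0],[46,7],[48,0]]
[[4,18],[6,3],[9,0],[16,10],[25,0],[46,7],[48,0]]
[[4,18],[6,10],[25,0],[46,7],[48,0]]
[[4,18],[6,10],[25,9],[29,0],[46,7],[48,0]]
[[4,18],[6,13],[8,10],[25,9],[29,0],[46,7],[48,0]]
[[4,18],[6,13],[8,10],[25,9],[29,0],[46,7],[48,0]]
[[4,18],[6,13],[8,10],[25,9],[29,0],[46,18],[48,0]]
[[4,18],[6,13],[8,10],[12,18],[13,10],[25,9],[29,0],[46,18],[48,0]]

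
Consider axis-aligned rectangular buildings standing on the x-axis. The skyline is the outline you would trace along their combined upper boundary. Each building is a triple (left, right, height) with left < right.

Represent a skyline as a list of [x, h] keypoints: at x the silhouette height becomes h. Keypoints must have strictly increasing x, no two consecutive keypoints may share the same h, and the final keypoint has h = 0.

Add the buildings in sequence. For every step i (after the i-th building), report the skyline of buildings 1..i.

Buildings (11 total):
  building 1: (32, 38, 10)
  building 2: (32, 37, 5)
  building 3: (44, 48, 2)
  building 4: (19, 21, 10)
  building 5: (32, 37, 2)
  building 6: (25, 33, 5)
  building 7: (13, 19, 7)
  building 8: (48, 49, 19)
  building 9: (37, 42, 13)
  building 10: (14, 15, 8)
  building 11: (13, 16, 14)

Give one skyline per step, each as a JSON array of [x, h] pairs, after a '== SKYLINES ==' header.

== SKYLINES ==
[[32,10],[38,0]]
[[32,10],[38,0]]
[[32,10],[38,0],[44,2],[48,0]]
[[19,10],[21,0],[32,10],[38,0],[44,2],[48,0]]
[[19,10],[21,0],[32,10],[38,0],[44,2],[48,0]]
[[19,10],[21,0],[25,5],[32,10],[38,0],[44,2],[48,0]]
[[13,7],[19,10],[21,0],[25,5],[32,10],[38,0],[44,2],[48,0]]
[[13,7],[19,10],[21,0],[25,5],[32,10],[38,0],[44,2],[48,19],[49,0]]
[[13,7],[19,10],[21,0],[25,5],[32,10],[37,13],[42,0],[44,2],[48,19],[49,0]]
[[13,7],[14,8],[15,7],[19,10],[21,0],[25,5],[32,10],[37,13],[42,0],[44,2],[48,19],[49,0]]
[[13,14],[16,7],[19,10],[21,0],[25,5],[32,10],[37,13],[42,0],[44,2],[48,19],[49,0]]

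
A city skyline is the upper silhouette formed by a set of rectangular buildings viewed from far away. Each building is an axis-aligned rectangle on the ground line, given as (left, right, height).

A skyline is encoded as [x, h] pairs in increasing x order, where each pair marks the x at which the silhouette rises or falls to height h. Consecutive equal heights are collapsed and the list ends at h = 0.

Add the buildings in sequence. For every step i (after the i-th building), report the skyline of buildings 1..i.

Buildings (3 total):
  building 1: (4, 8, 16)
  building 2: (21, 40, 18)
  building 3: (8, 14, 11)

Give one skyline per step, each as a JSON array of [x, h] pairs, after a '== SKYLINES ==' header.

== SKYLINES ==
[[4,16],[8,0]]
[[4,16],[8,0],[21,18],[40,0]]
[[4,16],[8,11],[14,0],[21,18],[40,0]]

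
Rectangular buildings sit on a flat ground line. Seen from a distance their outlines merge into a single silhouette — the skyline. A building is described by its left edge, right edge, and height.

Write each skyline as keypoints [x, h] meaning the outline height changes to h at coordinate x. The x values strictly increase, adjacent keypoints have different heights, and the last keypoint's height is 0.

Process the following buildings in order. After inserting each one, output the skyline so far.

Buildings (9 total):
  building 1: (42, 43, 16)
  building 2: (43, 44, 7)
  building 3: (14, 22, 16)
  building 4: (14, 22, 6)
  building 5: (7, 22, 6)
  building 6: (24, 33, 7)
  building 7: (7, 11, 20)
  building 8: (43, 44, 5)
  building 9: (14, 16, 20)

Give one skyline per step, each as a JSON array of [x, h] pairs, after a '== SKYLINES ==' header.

== SKYLINES ==
[[42,16],[43,0]]
[[42,16],[43,7],[44,0]]
[[14,16],[22,0],[42,16],[43,7],[44,0]]
[[14,16],[22,0],[42,16],[43,7],[44,0]]
[[7,6],[14,16],[22,0],[42,16],[43,7],[44,0]]
[[7,6],[14,16],[22,0],[24,7],[33,0],[42,16],[43,7],[44,0]]
[[7,20],[11,6],[14,16],[22,0],[24,7],[33,0],[42,16],[43,7],[44,0]]
[[7,20],[11,6],[14,16],[22,0],[24,7],[33,0],[42,16],[43,7],[44,0]]
[[7,20],[11,6],[14,20],[16,16],[22,0],[24,7],[33,0],[42,16],[43,7],[44,0]]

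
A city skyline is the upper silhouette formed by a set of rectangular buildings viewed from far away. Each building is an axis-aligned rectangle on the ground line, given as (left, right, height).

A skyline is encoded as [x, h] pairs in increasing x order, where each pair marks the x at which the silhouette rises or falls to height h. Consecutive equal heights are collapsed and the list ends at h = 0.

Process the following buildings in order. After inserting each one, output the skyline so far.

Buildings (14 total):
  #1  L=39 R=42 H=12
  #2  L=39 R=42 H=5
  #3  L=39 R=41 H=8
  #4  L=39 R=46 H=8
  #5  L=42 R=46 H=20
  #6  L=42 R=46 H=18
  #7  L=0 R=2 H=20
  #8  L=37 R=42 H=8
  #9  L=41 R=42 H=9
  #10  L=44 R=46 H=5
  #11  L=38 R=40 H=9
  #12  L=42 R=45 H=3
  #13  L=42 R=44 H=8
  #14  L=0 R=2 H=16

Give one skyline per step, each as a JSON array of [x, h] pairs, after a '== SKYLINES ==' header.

== SKYLINES ==
[[39,12],[42,0]]
[[39,12],[42,0]]
[[39,12],[42,0]]
[[39,12],[42,8],[46,0]]
[[39,12],[42,20],[46,0]]
[[39,12],[42,20],[46,0]]
[[0,20],[2,0],[39,12],[42,20],[46,0]]
[[0,20],[2,0],[37,8],[39,12],[42,20],[46,0]]
[[0,20],[2,0],[37,8],[39,12],[42,20],[46,0]]
[[0,20],[2,0],[37,8],[39,12],[42,20],[46,0]]
[[0,20],[2,0],[37,8],[38,9],[39,12],[42,20],[46,0]]
[[0,20],[2,0],[37,8],[38,9],[39,12],[42,20],[46,0]]
[[0,20],[2,0],[37,8],[38,9],[39,12],[42,20],[46,0]]
[[0,20],[2,0],[37,8],[38,9],[39,12],[42,20],[46,0]]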